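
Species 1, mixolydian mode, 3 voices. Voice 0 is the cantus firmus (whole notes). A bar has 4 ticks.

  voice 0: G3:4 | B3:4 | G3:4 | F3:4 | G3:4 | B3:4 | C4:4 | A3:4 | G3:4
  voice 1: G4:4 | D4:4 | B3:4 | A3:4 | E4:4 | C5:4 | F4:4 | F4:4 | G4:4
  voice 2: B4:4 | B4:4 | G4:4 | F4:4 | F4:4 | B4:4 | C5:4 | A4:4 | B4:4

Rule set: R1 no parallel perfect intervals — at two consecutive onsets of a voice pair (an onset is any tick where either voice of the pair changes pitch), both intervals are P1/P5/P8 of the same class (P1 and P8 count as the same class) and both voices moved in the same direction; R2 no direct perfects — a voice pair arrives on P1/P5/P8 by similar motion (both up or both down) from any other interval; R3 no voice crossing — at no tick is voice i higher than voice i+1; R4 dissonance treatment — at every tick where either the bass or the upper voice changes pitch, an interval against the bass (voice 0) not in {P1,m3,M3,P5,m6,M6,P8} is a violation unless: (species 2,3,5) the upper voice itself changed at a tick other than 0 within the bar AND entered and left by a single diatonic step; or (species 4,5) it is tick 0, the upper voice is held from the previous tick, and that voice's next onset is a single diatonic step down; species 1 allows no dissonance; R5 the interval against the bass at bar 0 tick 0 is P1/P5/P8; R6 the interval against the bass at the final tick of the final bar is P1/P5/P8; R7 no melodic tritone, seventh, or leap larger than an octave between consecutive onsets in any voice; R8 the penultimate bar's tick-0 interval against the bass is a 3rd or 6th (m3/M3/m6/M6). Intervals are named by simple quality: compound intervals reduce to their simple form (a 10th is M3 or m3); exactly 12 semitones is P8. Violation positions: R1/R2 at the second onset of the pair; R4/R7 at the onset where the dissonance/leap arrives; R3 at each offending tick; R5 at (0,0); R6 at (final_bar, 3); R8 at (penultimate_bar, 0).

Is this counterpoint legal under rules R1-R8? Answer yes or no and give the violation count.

bar 0: v0=G3 v1=G4 v2=B4 (M3)
bar 1: v0=B3 v1=D4 v2=B4 (P8)
bar 2: v0=G3 v1=B3 v2=G4 (P8)
bar 3: v0=F3 v1=A3 v2=F4 (P8)
bar 4: v0=G3 v1=E4 v2=F4 (m7)
bar 5: v0=B3 v1=C5 v2=B4 (P8)
bar 6: v0=C4 v1=F4 v2=C5 (P8)
bar 7: v0=A3 v1=F4 v2=A4 (P8)
bar 8: v0=G3 v1=G4 v2=B4 (M3)
  R5 @ bar0.0: opens on M3
  R1 @ bar2.0: B3/B4 P8 -> G3/G4 P8 similar
  R1 @ bar3.0: G3/G4 P8 -> F3/F4 P8 similar
  R4 @ bar4.0: G3/F4 m7 untreated
  R2 @ bar5.0: G3/F4 m7 -> B3/B4 P8 similar
  R3 @ bar5.0: C5 above B4
  R4 @ bar5.0: B3/C5 m2 untreated
  R7 @ bar5.0: F4->B4 leap 6st
  R3 @ bar5.1: C5 above B4
  R3 @ bar5.2: C5 above B4
  R3 @ bar5.3: C5 above B4
  R1 @ bar6.0: B3/B4 P8 -> C4/C5 P8 similar
  R4 @ bar6.0: C4/F4 P4 untreated
  R1 @ bar7.0: C4/C5 P8 -> A3/A4 P8 similar
  R8 @ bar7.0: penult P8 not 3rd/6th
  R6 @ bar8.3: closes on M3

No (16 violations)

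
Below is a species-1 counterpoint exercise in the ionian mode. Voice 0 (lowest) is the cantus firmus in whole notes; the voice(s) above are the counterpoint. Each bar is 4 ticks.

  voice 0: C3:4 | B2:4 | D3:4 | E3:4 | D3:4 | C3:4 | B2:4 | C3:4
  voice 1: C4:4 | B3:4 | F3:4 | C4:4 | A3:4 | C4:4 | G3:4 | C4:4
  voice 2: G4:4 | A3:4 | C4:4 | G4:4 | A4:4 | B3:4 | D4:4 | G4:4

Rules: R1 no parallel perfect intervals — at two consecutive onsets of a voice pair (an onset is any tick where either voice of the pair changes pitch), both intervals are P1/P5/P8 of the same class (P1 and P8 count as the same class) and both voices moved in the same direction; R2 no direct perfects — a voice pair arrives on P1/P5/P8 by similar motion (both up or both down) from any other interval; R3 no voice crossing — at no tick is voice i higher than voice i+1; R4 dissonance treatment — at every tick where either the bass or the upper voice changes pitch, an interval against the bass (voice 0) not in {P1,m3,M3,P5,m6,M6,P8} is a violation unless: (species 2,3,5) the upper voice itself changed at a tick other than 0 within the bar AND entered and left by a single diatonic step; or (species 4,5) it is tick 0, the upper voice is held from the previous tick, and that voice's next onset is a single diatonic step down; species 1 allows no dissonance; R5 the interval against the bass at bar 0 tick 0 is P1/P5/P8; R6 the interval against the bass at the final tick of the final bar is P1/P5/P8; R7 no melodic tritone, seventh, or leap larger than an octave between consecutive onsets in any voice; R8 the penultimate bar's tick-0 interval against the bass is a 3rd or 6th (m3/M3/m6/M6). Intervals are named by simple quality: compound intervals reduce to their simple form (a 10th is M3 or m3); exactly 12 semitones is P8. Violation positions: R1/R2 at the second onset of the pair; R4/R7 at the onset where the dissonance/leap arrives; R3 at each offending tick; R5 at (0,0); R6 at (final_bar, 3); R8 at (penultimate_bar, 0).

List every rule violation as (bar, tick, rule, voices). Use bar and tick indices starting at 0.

(1, 0, R1, (0, 1))
(1, 0, R3, (1, 2))
(1, 0, R4, (0, 2))
(1, 0, R7, (2,))
(1, 1, R3, (1, 2))
(1, 2, R3, (1, 2))
(1, 3, R3, (1, 2))
(2, 0, R4, (0, 2))
(2, 0, R7, (1,))
(3, 0, R1, (1, 2))
(4, 0, R2, (0, 1))
(5, 0, R3, (1, 2))
(5, 0, R4, (0, 2))
(5, 0, R7, (2,))
(5, 1, R3, (1, 2))
(5, 2, R3, (1, 2))
(5, 3, R3, (1, 2))
(7, 0, R1, (1, 2))
(7, 0, R2, (0, 1))
(7, 0, R2, (0, 2))

bar 0: v0=C3 v1=C4 v2=G4 downbeat P5
bar 1: v0=B2 v1=B3 v2=A3 downbeat m7
bar 2: v0=D3 v1=F3 v2=C4 downbeat m7
bar 3: v0=E3 v1=C4 v2=G4 downbeat m3
bar 4: v0=D3 v1=A3 v2=A4 downbeat P5
bar 5: v0=C3 v1=C4 v2=B3 downbeat M7
bar 6: v0=B2 v1=G3 v2=D4 downbeat m3
bar 7: v0=C3 v1=C4 v2=G4 downbeat P5
  -> R1 @ bar 1 tick 0 v(0, 1): C3/C4 P8 -> B2/B3 P8 similar
  -> R3 @ bar 1 tick 0 v(1, 2): B3 above A3
  -> R4 @ bar 1 tick 0 v(0, 2): B2/A3 m7 untreated
  -> R7 @ bar 1 tick 0 v(2,): G4->A3 leap 10st
  -> R3 @ bar 1 tick 1 v(1, 2): B3 above A3
  -> R3 @ bar 1 tick 2 v(1, 2): B3 above A3
  -> R3 @ bar 1 tick 3 v(1, 2): B3 above A3
  -> R4 @ bar 2 tick 0 v(0, 2): D3/C4 m7 untreated
  -> R7 @ bar 2 tick 0 v(1,): B3->F3 leap 6st
  -> R1 @ bar 3 tick 0 v(1, 2): F3/C4 P5 -> C4/G4 P5 similar
  -> R2 @ bar 4 tick 0 v(0, 1): E3/C4 m6 -> D3/A3 P5 similar
  -> R3 @ bar 5 tick 0 v(1, 2): C4 above B3
  -> R4 @ bar 5 tick 0 v(0, 2): C3/B3 M7 untreated
  -> R7 @ bar 5 tick 0 v(2,): A4->B3 leap 10st
  -> R3 @ bar 5 tick 1 v(1, 2): C4 above B3
  -> R3 @ bar 5 tick 2 v(1, 2): C4 above B3
  -> R3 @ bar 5 tick 3 v(1, 2): C4 above B3
  -> R1 @ bar 7 tick 0 v(1, 2): G3/D4 P5 -> C4/G4 P5 similar
  -> R2 @ bar 7 tick 0 v(0, 1): B2/G3 m6 -> C3/C4 P8 similar
  -> R2 @ bar 7 tick 0 v(0, 2): B2/D4 m3 -> C3/G4 P5 similar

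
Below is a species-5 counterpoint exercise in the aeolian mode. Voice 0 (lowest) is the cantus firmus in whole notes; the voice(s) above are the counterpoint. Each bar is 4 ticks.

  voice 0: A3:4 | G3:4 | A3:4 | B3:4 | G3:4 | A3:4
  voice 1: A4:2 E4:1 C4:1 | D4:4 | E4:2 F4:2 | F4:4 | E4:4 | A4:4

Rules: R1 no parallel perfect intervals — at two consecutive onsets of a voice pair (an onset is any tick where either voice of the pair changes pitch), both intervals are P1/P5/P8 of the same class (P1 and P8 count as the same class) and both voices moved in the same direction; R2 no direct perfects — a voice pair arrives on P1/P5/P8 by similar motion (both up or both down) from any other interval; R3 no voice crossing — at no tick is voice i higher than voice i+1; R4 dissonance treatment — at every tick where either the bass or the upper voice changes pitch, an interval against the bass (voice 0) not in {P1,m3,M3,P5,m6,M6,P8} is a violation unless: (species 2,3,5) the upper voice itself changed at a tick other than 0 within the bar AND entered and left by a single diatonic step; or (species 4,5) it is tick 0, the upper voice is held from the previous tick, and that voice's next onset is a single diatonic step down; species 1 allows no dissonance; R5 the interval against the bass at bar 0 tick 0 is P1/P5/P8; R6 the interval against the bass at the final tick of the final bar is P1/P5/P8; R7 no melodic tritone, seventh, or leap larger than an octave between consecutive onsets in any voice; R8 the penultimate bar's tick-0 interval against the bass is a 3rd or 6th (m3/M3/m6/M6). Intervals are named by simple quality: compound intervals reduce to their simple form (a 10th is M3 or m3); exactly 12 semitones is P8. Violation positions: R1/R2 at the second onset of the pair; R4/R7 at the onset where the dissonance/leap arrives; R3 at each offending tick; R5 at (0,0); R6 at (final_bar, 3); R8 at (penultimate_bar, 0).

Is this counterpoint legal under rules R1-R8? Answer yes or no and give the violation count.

bar 0: v0=A3 v1=A4 (P8)
bar 1: v0=G3 v1=D4 (P5)
bar 2: v0=A3 v1=E4 (P5)
bar 3: v0=B3 v1=F4 (TT)
bar 4: v0=G3 v1=E4 (M6)
bar 5: v0=A3 v1=A4 (P8)
  R1 @ bar2.0: G3/D4 P5 -> A3/E4 P5 similar
  R2 @ bar5.0: G3/E4 M6 -> A3/A4 P8 similar

No (2 violations)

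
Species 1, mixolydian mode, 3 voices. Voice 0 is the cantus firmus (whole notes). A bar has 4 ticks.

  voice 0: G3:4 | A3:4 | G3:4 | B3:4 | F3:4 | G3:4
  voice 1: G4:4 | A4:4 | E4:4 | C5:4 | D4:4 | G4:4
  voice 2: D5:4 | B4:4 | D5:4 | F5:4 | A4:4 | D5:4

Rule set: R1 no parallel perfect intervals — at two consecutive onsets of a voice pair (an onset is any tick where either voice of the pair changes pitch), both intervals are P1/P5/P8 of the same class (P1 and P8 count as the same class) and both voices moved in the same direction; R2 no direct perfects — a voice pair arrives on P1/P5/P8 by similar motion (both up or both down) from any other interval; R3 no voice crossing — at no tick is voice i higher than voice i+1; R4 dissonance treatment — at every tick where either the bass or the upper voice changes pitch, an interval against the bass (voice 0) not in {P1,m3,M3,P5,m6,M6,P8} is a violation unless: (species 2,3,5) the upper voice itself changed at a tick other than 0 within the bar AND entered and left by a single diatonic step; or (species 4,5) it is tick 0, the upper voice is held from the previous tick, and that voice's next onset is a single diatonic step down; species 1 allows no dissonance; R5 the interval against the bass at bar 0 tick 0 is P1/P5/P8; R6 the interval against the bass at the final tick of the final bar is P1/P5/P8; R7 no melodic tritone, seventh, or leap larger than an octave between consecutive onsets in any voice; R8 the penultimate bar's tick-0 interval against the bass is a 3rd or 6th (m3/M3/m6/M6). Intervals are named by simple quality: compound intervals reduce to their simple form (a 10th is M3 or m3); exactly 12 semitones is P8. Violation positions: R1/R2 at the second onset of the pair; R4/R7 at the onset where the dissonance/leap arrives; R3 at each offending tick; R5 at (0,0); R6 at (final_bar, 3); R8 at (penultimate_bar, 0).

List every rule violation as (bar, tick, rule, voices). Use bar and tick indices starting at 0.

(1, 0, R1, (0, 1))
(1, 0, R4, (0, 2))
(3, 0, R4, (0, 1))
(3, 0, R4, (0, 2))
(4, 0, R2, (1, 2))
(4, 0, R7, (0,))
(4, 0, R7, (1,))
(5, 0, R1, (1, 2))
(5, 0, R2, (0, 1))
(5, 0, R2, (0, 2))

bar 0: v0=G3 v1=G4 v2=D5 downbeat P5
bar 1: v0=A3 v1=A4 v2=B4 downbeat M2
bar 2: v0=G3 v1=E4 v2=D5 downbeat P5
bar 3: v0=B3 v1=C5 v2=F5 downbeat TT
bar 4: v0=F3 v1=D4 v2=A4 downbeat M3
bar 5: v0=G3 v1=G4 v2=D5 downbeat P5
  -> R1 @ bar 1 tick 0 v(0, 1): G3/G4 P8 -> A3/A4 P8 similar
  -> R4 @ bar 1 tick 0 v(0, 2): A3/B4 M2 untreated
  -> R4 @ bar 3 tick 0 v(0, 1): B3/C5 m2 untreated
  -> R4 @ bar 3 tick 0 v(0, 2): B3/F5 TT untreated
  -> R2 @ bar 4 tick 0 v(1, 2): C5/F5 P4 -> D4/A4 P5 similar
  -> R7 @ bar 4 tick 0 v(0,): B3->F3 leap 6st
  -> R7 @ bar 4 tick 0 v(1,): C5->D4 leap 10st
  -> R1 @ bar 5 tick 0 v(1, 2): D4/A4 P5 -> G4/D5 P5 similar
  -> R2 @ bar 5 tick 0 v(0, 1): F3/D4 M6 -> G3/G4 P8 similar
  -> R2 @ bar 5 tick 0 v(0, 2): F3/A4 M3 -> G3/D5 P5 similar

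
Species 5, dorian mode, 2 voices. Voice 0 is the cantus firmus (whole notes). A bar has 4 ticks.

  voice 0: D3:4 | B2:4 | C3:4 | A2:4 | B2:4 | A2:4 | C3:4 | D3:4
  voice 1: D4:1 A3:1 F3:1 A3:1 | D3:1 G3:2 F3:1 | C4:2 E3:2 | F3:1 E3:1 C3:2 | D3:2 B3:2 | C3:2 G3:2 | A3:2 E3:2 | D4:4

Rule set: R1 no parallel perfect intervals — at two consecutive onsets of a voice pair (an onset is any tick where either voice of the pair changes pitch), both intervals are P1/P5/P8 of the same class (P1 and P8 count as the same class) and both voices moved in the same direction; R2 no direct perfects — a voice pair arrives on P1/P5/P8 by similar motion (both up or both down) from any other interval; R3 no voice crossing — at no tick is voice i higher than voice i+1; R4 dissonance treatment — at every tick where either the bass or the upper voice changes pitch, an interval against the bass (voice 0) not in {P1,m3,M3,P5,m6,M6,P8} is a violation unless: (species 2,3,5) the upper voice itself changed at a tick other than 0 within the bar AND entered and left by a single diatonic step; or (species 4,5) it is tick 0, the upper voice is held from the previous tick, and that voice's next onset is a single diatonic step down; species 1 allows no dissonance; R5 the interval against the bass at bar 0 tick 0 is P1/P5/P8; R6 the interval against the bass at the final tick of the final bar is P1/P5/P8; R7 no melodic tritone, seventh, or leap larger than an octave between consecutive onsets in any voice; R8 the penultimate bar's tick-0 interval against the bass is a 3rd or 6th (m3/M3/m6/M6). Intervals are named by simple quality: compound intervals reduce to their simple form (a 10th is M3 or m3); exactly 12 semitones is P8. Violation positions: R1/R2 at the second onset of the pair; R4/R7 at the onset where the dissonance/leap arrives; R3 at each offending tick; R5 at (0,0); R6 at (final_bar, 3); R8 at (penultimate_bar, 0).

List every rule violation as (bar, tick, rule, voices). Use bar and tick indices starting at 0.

bar 0: v0=D3 v1=D4 downbeat P8
bar 1: v0=B2 v1=D3 downbeat m3
bar 2: v0=C3 v1=C4 downbeat P8
bar 3: v0=A2 v1=F3 downbeat m6
bar 4: v0=B2 v1=D3 downbeat m3
bar 5: v0=A2 v1=C3 downbeat m3
bar 6: v0=C3 v1=A3 downbeat M6
bar 7: v0=D3 v1=D4 downbeat P8
  -> R4 @ bar 1 tick 3 v(0, 1): B2/F3 TT untreated
  -> R2 @ bar 2 tick 0 v(0, 1): B2/F3 TT -> C3/C4 P8 similar
  -> R7 @ bar 5 tick 0 v(1,): B3->C3 leap 11st
  -> R4 @ bar 5 tick 2 v(0, 1): A2/G3 m7 untreated
  -> R2 @ bar 7 tick 0 v(0, 1): C3/E3 M3 -> D3/D4 P8 similar
  -> R7 @ bar 7 tick 0 v(1,): E3->D4 leap 10st

(1, 3, R4, (0, 1))
(2, 0, R2, (0, 1))
(5, 0, R7, (1,))
(5, 2, R4, (0, 1))
(7, 0, R2, (0, 1))
(7, 0, R7, (1,))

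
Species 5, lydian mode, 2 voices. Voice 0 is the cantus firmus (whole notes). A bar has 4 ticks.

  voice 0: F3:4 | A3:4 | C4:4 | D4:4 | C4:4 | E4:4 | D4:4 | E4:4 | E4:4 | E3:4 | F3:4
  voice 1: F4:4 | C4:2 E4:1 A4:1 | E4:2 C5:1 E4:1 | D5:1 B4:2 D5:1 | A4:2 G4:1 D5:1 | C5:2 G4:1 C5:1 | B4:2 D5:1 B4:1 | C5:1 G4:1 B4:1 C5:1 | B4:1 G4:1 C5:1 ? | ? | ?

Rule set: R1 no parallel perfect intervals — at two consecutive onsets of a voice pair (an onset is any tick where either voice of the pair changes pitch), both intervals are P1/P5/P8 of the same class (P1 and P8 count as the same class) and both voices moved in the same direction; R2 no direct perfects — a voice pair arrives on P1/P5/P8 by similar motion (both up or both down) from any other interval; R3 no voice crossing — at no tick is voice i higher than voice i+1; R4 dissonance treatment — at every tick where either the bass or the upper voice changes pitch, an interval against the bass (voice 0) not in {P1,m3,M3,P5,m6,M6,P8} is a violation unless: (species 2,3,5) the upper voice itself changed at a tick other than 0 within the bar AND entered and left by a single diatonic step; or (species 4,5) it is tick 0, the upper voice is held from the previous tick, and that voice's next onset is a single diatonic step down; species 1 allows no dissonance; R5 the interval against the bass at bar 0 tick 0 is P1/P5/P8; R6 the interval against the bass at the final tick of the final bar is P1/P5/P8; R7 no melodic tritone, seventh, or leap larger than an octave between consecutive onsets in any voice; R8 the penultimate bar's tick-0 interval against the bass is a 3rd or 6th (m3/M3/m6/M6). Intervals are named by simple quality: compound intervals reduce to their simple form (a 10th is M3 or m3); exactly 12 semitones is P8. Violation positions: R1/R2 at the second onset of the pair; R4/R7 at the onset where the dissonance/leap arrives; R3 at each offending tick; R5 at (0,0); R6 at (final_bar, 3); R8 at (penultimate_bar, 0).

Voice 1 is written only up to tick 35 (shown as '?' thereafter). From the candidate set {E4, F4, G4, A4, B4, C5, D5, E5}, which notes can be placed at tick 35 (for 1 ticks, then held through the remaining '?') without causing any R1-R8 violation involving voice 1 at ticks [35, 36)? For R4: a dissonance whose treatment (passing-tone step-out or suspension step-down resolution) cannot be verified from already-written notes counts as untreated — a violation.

E4: legal
F4: violates R4
G4: legal
A4: violates R4
B4: legal
C5: legal
D5: violates R4
E5: legal

{B4, C5, E4, E5, G4}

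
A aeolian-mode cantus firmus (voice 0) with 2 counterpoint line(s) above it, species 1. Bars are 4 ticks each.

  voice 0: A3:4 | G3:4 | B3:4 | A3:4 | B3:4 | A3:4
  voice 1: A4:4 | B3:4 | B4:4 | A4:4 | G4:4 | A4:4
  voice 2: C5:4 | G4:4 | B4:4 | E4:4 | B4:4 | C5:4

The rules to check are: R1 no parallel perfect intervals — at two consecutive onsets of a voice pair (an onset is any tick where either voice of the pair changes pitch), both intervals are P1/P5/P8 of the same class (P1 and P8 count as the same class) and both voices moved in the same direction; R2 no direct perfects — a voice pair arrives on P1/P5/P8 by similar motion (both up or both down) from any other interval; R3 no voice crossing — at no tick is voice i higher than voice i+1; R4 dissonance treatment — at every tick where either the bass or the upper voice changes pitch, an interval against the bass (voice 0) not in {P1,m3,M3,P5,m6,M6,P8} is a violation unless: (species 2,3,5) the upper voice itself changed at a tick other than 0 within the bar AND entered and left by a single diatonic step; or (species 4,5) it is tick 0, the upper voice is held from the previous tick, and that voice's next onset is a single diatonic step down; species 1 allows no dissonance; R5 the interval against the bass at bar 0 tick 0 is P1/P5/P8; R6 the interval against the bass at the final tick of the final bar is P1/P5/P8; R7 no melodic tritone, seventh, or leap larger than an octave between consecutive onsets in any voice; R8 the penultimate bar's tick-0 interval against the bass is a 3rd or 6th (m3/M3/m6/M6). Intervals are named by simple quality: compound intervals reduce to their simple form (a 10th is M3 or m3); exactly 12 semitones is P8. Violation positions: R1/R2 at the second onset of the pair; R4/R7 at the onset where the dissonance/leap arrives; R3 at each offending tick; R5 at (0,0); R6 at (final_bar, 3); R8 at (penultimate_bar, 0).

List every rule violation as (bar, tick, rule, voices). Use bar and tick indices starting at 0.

bar 0: v0=A3 v1=A4 v2=C5 downbeat m3
bar 1: v0=G3 v1=B3 v2=G4 downbeat P8
bar 2: v0=B3 v1=B4 v2=B4 downbeat P8
bar 3: v0=A3 v1=A4 v2=E4 downbeat P5
bar 4: v0=B3 v1=G4 v2=B4 downbeat P8
bar 5: v0=A3 v1=A4 v2=C5 downbeat m3
  -> R5 @ bar 0 tick 0 v(0, 2): opens on m3
  -> R2 @ bar 1 tick 0 v(0, 2): A3/C5 m3 -> G3/G4 P8 similar
  -> R7 @ bar 1 tick 0 v(1,): A4->B3 leap 10st
  -> R1 @ bar 2 tick 0 v(0, 2): G3/G4 P8 -> B3/B4 P8 similar
  -> R2 @ bar 2 tick 0 v(0, 1): G3/B3 M3 -> B3/B4 P8 similar
  -> R2 @ bar 2 tick 0 v(1, 2): B3/G4 m6 -> B4/B4 P1 similar
  -> R1 @ bar 3 tick 0 v(0, 1): B3/B4 P8 -> A3/A4 P8 similar
  -> R2 @ bar 3 tick 0 v(0, 2): B3/B4 P8 -> A3/E4 P5 similar
  -> R3 @ bar 3 tick 0 v(1, 2): A4 above E4
  -> R3 @ bar 3 tick 1 v(1, 2): A4 above E4
  -> R3 @ bar 3 tick 2 v(1, 2): A4 above E4
  -> R3 @ bar 3 tick 3 v(1, 2): A4 above E4
  -> R2 @ bar 4 tick 0 v(0, 2): A3/E4 P5 -> B3/B4 P8 similar
  -> R8 @ bar 4 tick 0 v(0, 2): penult P8 not 3rd/6th
  -> R6 @ bar 5 tick 3 v(0, 2): closes on m3

(0, 0, R5, (0, 2))
(1, 0, R2, (0, 2))
(1, 0, R7, (1,))
(2, 0, R1, (0, 2))
(2, 0, R2, (0, 1))
(2, 0, R2, (1, 2))
(3, 0, R1, (0, 1))
(3, 0, R2, (0, 2))
(3, 0, R3, (1, 2))
(3, 1, R3, (1, 2))
(3, 2, R3, (1, 2))
(3, 3, R3, (1, 2))
(4, 0, R2, (0, 2))
(4, 0, R8, (0, 2))
(5, 3, R6, (0, 2))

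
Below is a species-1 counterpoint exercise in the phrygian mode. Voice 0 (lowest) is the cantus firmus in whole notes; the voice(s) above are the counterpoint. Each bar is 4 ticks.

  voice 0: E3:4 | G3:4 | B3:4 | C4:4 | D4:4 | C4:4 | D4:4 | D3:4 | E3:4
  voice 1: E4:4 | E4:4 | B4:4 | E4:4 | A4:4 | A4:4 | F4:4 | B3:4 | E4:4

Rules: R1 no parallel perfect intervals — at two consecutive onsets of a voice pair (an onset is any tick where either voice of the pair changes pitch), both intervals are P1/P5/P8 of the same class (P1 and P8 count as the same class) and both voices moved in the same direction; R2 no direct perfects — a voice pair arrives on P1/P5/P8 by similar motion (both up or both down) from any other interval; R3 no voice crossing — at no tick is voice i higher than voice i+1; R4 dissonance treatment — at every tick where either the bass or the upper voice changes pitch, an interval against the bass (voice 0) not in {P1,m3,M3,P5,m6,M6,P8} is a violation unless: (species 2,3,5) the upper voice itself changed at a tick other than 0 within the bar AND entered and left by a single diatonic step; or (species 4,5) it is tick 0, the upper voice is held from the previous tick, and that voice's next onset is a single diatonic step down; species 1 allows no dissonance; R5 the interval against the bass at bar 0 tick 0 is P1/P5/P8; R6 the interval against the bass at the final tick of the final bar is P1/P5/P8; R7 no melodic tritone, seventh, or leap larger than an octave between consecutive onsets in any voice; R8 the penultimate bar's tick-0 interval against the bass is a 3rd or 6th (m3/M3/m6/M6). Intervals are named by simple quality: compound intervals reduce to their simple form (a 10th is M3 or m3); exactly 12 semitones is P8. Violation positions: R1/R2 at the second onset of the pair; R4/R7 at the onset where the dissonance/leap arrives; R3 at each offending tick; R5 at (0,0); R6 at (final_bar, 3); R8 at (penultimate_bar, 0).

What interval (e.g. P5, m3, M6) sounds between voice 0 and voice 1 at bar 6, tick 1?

m3

voice 0=D4 voice 1=F4 -> m3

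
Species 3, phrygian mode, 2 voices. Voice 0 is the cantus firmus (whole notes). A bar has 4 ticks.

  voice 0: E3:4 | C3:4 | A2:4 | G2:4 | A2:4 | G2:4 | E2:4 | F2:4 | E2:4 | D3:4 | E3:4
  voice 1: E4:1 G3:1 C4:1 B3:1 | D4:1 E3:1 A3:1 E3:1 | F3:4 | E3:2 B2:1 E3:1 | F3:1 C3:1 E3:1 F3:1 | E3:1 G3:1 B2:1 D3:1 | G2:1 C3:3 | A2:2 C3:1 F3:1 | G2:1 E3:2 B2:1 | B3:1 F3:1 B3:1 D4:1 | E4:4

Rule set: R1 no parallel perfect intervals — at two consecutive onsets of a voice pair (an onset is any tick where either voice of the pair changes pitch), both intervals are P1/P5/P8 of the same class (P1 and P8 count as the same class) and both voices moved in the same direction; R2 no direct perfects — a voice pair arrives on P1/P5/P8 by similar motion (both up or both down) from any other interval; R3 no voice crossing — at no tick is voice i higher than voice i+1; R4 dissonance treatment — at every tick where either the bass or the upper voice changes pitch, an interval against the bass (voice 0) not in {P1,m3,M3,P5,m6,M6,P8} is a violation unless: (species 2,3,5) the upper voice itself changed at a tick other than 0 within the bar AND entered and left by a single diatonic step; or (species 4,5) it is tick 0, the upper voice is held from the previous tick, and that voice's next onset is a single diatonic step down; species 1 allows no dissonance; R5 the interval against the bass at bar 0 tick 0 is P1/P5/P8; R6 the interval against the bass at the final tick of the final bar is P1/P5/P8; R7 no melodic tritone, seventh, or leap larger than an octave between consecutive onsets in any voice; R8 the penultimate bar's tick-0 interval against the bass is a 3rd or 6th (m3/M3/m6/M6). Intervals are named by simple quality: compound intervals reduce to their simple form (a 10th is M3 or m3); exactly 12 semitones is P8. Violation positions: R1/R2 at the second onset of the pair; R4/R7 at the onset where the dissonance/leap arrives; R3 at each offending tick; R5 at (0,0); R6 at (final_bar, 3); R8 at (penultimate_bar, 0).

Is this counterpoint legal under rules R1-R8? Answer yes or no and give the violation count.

No (7 violations)

bar 0: v0=E3 v1=E4 (P8)
bar 1: v0=C3 v1=D4 (M2)
bar 2: v0=A2 v1=F3 (m6)
bar 3: v0=G2 v1=E3 (M6)
bar 4: v0=A2 v1=F3 (m6)
bar 5: v0=G2 v1=E3 (M6)
bar 6: v0=E2 v1=G2 (m3)
bar 7: v0=F2 v1=A2 (M3)
bar 8: v0=E2 v1=G2 (m3)
bar 9: v0=D3 v1=B3 (M6)
bar 10: v0=E3 v1=E4 (P8)
  R4 @ bar1.0: C3/D4 M2 untreated
  R7 @ bar1.1: D4->E3 leap 10st
  R7 @ bar8.0: F3->G2 leap 10st
  R7 @ bar9.0: E2->D3 leap 10st
  R7 @ bar9.1: B3->F3 leap 6st
  R7 @ bar9.2: F3->B3 leap 6st
  R1 @ bar10.0: D3/D4 P8 -> E3/E4 P8 similar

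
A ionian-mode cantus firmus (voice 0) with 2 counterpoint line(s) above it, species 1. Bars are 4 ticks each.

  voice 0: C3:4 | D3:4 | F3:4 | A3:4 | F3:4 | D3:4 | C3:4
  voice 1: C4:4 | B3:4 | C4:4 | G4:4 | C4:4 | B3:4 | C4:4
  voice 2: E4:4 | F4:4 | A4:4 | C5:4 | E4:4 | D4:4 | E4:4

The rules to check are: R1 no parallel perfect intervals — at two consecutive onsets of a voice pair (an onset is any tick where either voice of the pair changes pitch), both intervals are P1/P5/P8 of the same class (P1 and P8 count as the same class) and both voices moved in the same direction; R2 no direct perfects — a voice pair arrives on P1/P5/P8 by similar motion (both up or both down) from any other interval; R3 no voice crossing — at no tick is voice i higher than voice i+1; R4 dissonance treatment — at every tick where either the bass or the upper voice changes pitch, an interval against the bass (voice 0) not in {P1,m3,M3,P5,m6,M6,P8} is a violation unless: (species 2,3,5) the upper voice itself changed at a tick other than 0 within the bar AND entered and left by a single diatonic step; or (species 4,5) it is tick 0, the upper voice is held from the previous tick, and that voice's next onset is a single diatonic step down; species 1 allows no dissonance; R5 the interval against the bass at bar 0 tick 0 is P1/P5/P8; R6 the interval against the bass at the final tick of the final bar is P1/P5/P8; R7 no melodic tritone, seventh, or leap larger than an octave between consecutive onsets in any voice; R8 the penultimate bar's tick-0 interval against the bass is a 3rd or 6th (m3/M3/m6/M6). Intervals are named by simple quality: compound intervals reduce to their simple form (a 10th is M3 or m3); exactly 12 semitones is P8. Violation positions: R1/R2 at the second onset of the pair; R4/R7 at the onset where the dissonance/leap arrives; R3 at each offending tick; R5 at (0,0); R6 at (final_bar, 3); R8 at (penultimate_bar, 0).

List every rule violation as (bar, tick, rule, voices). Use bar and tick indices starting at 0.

bar 0: v0=C3 v1=C4 v2=E4 downbeat M3
bar 1: v0=D3 v1=B3 v2=F4 downbeat m3
bar 2: v0=F3 v1=C4 v2=A4 downbeat M3
bar 3: v0=A3 v1=G4 v2=C5 downbeat m3
bar 4: v0=F3 v1=C4 v2=E4 downbeat M7
bar 5: v0=D3 v1=B3 v2=D4 downbeat P8
bar 6: v0=C3 v1=C4 v2=E4 downbeat M3
  -> R5 @ bar 0 tick 0 v(0, 2): opens on M3
  -> R2 @ bar 2 tick 0 v(0, 1): D3/B3 M6 -> F3/C4 P5 similar
  -> R4 @ bar 3 tick 0 v(0, 1): A3/G4 m7 untreated
  -> R2 @ bar 4 tick 0 v(0, 1): A3/G4 m7 -> F3/C4 P5 similar
  -> R4 @ bar 4 tick 0 v(0, 2): F3/E4 M7 untreated
  -> R2 @ bar 5 tick 0 v(0, 2): F3/E4 M7 -> D3/D4 P8 similar
  -> R8 @ bar 5 tick 0 v(0, 2): penult P8 not 3rd/6th
  -> R6 @ bar 6 tick 3 v(0, 2): closes on M3

(0, 0, R5, (0, 2))
(2, 0, R2, (0, 1))
(3, 0, R4, (0, 1))
(4, 0, R2, (0, 1))
(4, 0, R4, (0, 2))
(5, 0, R2, (0, 2))
(5, 0, R8, (0, 2))
(6, 3, R6, (0, 2))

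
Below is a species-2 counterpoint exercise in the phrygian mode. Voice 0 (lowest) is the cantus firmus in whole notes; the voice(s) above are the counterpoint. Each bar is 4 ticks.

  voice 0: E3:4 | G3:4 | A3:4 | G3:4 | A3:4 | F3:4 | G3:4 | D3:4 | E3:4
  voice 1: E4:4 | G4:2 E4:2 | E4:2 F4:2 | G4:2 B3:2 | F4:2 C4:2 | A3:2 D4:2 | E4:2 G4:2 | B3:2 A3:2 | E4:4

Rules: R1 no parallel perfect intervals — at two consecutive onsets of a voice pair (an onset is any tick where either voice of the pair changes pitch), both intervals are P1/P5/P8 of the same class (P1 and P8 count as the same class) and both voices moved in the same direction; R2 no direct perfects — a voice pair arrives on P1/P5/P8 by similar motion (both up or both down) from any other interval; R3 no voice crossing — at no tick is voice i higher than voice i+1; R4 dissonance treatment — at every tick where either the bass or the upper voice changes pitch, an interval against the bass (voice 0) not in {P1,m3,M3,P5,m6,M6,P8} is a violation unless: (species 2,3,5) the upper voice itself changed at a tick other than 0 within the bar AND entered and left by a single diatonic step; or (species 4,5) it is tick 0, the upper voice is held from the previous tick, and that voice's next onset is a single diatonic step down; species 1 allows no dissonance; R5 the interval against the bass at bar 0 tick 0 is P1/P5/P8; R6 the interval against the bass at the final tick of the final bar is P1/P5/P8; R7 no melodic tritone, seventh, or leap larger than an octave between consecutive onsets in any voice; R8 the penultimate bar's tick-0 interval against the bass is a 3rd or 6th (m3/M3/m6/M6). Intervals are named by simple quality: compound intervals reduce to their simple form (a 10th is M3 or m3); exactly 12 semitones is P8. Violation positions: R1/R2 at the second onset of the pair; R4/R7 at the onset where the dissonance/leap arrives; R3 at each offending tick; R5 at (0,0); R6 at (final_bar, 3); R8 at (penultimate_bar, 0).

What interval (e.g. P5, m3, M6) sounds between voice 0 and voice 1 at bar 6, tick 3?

P8

voice 0=G3 voice 1=G4 -> P8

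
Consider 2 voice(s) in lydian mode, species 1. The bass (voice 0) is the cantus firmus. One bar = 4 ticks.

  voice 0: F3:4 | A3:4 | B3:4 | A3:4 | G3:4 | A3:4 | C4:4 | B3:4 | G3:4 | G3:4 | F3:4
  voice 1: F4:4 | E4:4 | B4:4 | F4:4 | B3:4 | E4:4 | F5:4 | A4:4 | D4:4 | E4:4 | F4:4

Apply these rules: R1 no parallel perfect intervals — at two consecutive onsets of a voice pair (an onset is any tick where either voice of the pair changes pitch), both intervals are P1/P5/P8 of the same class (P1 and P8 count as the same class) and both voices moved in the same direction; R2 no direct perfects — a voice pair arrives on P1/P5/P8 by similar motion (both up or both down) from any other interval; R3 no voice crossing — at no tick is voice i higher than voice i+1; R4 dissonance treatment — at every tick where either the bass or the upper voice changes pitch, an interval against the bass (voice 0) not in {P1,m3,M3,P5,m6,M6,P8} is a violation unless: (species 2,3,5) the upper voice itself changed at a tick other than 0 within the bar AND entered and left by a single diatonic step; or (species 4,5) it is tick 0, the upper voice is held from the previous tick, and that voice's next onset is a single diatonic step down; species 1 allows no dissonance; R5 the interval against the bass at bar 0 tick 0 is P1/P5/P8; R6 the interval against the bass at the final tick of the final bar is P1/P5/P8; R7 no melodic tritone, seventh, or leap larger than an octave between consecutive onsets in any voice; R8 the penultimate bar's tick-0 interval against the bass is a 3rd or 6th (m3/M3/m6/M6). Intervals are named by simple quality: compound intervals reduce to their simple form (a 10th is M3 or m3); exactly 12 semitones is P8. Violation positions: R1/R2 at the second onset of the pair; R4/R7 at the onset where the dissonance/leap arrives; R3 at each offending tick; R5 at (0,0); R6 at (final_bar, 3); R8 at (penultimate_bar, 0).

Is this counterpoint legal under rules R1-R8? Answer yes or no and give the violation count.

No (8 violations)

bar 0: v0=F3 v1=F4 (P8)
bar 1: v0=A3 v1=E4 (P5)
bar 2: v0=B3 v1=B4 (P8)
bar 3: v0=A3 v1=F4 (m6)
bar 4: v0=G3 v1=B3 (M3)
bar 5: v0=A3 v1=E4 (P5)
bar 6: v0=C4 v1=F5 (P4)
bar 7: v0=B3 v1=A4 (m7)
bar 8: v0=G3 v1=D4 (P5)
bar 9: v0=G3 v1=E4 (M6)
bar 10: v0=F3 v1=F4 (P8)
  R2 @ bar2.0: A3/E4 P5 -> B3/B4 P8 similar
  R7 @ bar3.0: B4->F4 leap 6st
  R7 @ bar4.0: F4->B3 leap 6st
  R2 @ bar5.0: G3/B3 M3 -> A3/E4 P5 similar
  R4 @ bar6.0: C4/F5 P4 untreated
  R7 @ bar6.0: E4->F5 leap 13st
  R4 @ bar7.0: B3/A4 m7 untreated
  R2 @ bar8.0: B3/A4 m7 -> G3/D4 P5 similar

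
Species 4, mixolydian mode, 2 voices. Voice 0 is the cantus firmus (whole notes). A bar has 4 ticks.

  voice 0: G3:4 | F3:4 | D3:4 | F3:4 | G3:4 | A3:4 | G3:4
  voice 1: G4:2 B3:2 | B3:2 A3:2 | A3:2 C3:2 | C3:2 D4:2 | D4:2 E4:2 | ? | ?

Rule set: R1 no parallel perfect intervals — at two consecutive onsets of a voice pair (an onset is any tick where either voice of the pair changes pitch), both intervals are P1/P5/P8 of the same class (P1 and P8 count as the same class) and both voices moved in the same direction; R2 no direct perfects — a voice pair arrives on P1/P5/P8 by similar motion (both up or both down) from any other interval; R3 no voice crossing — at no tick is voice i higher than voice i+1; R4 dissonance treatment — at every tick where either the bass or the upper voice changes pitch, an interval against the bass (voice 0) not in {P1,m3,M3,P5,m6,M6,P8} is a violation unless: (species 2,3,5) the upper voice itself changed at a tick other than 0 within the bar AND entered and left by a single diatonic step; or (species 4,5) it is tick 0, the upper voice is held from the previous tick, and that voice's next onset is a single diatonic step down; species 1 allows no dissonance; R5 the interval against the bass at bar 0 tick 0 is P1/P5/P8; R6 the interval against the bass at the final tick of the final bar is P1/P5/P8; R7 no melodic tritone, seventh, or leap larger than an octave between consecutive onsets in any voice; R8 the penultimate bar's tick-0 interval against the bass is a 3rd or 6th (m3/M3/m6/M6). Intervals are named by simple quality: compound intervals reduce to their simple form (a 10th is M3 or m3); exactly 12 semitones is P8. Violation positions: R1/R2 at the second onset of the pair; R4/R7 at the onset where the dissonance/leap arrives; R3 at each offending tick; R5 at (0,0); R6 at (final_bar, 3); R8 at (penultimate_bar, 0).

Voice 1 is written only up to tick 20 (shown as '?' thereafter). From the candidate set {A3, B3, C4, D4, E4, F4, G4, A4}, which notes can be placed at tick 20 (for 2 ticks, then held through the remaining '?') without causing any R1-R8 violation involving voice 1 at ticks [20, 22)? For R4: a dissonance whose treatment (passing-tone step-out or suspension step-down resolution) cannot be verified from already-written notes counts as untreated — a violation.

{C4, F4}

A3: violates R8
B3: violates R4,R8
C4: legal
D4: violates R4,R8
E4: violates R8
F4: legal
G4: violates R4,R8
A4: violates R2,R8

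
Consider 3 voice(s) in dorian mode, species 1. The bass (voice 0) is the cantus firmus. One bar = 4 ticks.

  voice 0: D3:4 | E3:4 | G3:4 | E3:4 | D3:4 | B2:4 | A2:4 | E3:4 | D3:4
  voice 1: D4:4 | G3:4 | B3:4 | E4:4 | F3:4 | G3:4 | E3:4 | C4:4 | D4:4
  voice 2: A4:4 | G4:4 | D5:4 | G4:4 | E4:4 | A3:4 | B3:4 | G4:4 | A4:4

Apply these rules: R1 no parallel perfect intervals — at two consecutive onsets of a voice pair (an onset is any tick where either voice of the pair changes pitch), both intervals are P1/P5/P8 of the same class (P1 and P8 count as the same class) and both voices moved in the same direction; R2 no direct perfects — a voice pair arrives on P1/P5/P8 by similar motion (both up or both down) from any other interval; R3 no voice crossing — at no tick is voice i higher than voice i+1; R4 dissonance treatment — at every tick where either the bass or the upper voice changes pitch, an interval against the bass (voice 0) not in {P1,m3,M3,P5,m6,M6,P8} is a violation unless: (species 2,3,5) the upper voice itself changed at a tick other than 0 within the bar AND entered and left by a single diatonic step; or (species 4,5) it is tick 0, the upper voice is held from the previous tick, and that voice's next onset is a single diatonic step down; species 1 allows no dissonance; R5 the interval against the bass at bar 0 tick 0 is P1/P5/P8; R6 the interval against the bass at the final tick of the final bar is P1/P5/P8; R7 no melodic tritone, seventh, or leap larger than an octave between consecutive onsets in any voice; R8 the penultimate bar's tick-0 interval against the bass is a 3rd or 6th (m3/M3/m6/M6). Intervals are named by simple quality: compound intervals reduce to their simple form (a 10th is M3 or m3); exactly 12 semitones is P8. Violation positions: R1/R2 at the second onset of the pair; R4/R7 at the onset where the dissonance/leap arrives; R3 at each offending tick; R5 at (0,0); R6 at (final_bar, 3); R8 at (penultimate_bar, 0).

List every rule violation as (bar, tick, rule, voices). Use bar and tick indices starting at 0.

(1, 0, R2, (1, 2))
(2, 0, R2, (0, 2))
(4, 0, R4, (0, 2))
(4, 0, R7, (1,))
(5, 0, R4, (0, 2))
(6, 0, R2, (0, 1))
(6, 0, R4, (0, 2))
(7, 0, R1, (1, 2))
(8, 0, R1, (1, 2))

bar 0: v0=D3 v1=D4 v2=A4 downbeat P5
bar 1: v0=E3 v1=G3 v2=G4 downbeat m3
bar 2: v0=G3 v1=B3 v2=D5 downbeat P5
bar 3: v0=E3 v1=E4 v2=G4 downbeat m3
bar 4: v0=D3 v1=F3 v2=E4 downbeat M2
bar 5: v0=B2 v1=G3 v2=A3 downbeat m7
bar 6: v0=A2 v1=E3 v2=B3 downbeat M2
bar 7: v0=E3 v1=C4 v2=G4 downbeat m3
bar 8: v0=D3 v1=D4 v2=A4 downbeat P5
  -> R2 @ bar 1 tick 0 v(1, 2): D4/A4 P5 -> G3/G4 P8 similar
  -> R2 @ bar 2 tick 0 v(0, 2): E3/G4 m3 -> G3/D5 P5 similar
  -> R4 @ bar 4 tick 0 v(0, 2): D3/E4 M2 untreated
  -> R7 @ bar 4 tick 0 v(1,): E4->F3 leap 11st
  -> R4 @ bar 5 tick 0 v(0, 2): B2/A3 m7 untreated
  -> R2 @ bar 6 tick 0 v(0, 1): B2/G3 m6 -> A2/E3 P5 similar
  -> R4 @ bar 6 tick 0 v(0, 2): A2/B3 M2 untreated
  -> R1 @ bar 7 tick 0 v(1, 2): E3/B3 P5 -> C4/G4 P5 similar
  -> R1 @ bar 8 tick 0 v(1, 2): C4/G4 P5 -> D4/A4 P5 similar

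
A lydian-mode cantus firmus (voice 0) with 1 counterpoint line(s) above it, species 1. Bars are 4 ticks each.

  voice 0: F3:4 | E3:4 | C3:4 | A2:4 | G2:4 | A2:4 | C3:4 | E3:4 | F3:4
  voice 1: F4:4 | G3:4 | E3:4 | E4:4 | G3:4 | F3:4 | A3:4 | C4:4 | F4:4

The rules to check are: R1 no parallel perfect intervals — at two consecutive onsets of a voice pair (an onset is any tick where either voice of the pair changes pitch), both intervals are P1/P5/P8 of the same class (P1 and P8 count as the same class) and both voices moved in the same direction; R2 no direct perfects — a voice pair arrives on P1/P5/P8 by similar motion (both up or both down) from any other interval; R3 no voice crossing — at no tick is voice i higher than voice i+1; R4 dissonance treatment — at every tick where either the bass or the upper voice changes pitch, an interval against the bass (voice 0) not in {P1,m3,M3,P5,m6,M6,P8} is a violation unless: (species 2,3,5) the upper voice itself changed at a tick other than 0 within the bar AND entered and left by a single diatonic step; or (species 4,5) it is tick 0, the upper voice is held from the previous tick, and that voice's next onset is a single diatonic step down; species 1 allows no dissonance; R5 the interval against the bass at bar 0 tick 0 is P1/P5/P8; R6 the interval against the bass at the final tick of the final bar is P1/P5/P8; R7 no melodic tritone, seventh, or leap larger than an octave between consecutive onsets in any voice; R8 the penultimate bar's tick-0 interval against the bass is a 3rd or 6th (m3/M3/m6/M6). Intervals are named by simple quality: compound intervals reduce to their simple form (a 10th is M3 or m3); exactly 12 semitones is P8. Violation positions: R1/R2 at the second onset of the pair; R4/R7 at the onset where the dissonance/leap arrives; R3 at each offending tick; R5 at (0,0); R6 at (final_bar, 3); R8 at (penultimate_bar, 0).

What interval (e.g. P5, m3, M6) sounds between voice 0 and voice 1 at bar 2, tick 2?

voice 0=C3 voice 1=E3 -> M3

M3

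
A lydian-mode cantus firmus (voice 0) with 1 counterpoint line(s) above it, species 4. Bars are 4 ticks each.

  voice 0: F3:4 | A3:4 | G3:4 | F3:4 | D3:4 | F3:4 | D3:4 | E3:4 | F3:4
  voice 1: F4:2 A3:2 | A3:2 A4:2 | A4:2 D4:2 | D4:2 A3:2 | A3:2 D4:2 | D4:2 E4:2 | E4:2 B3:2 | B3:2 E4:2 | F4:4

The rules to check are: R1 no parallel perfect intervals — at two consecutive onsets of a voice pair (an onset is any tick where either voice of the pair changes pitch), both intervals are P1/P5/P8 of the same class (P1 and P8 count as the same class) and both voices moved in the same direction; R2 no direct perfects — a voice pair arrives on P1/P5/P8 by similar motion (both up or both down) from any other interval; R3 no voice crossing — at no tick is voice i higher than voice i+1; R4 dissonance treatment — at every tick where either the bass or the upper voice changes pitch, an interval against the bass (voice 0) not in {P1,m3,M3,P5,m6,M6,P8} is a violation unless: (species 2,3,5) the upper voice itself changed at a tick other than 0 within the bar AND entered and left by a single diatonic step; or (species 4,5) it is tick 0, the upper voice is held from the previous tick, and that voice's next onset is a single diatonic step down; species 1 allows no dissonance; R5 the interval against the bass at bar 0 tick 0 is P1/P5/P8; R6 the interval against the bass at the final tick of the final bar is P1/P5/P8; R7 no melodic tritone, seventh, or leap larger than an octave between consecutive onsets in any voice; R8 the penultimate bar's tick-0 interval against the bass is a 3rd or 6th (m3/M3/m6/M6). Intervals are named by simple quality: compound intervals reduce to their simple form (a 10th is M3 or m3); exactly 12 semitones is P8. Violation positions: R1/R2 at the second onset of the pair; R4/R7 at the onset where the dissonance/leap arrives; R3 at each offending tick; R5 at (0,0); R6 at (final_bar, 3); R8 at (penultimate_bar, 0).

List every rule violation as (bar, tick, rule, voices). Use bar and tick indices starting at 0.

bar 0: v0=F3 v1=F4 downbeat P8
bar 1: v0=A3 v1=A3 downbeat P1
bar 2: v0=G3 v1=A4 downbeat M2
bar 3: v0=F3 v1=D4 downbeat M6
bar 4: v0=D3 v1=A3 downbeat P5
bar 5: v0=F3 v1=D4 downbeat M6
bar 6: v0=D3 v1=E4 downbeat M2
bar 7: v0=E3 v1=B3 downbeat P5
bar 8: v0=F3 v1=F4 downbeat P8
  -> R4 @ bar 2 tick 0 v(0, 1): G3/A4 M2 untreated
  -> R4 @ bar 5 tick 2 v(0, 1): F3/E4 M7 untreated
  -> R4 @ bar 6 tick 0 v(0, 1): D3/E4 M2 untreated
  -> R8 @ bar 7 tick 0 v(0, 1): penult P5 not 3rd/6th
  -> R1 @ bar 8 tick 0 v(0, 1): E3/E4 P8 -> F3/F4 P8 similar

(2, 0, R4, (0, 1))
(5, 2, R4, (0, 1))
(6, 0, R4, (0, 1))
(7, 0, R8, (0, 1))
(8, 0, R1, (0, 1))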